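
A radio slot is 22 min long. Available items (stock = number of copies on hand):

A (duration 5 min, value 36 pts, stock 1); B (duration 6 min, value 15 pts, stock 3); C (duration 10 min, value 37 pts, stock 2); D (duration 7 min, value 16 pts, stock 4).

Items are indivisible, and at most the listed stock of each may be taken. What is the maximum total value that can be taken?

89 pts

Best selections within duration 22 and stock limits:
- 1×A + 1×C + 1×D: duration 22, value 89
- 1×A + 1×B + 1×C: duration 21, value 88
- 2×C: duration 20, value 74
- 1×A + 1×C: duration 15, value 73
Best: 89 pts.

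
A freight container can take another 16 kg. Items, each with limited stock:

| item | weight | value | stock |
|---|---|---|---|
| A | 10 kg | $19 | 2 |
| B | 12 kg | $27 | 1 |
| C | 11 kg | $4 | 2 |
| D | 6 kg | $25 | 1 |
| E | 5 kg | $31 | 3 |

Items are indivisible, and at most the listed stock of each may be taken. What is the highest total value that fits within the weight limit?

Best selections within weight 16 and stock limits:
- 3×E: weight 15, value 93
- 1×D + 2×E: weight 16, value 87
- 2×E: weight 10, value 62
Best: $93.

$93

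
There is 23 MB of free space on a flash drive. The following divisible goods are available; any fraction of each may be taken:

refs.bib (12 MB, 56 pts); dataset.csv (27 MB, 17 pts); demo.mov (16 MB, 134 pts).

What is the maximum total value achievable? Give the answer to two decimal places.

166.67

Take in order of value per unit:
- demo.mov (134/16 per unit): all 16 → value 134, running total 134.00
- refs.bib (56/12 per unit): 7 of 12 → value 7×56/12 = 32.6667, running total 166.67
Total 166.67.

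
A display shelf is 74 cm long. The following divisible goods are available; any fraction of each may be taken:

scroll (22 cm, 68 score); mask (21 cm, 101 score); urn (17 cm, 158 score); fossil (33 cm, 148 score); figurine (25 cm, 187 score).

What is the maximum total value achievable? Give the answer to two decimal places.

495.33

Take in order of value per unit:
- urn (158/17 per unit): all 17 → value 158, running total 158.00
- figurine (187/25 per unit): all 25 → value 187, running total 345.00
- mask (101/21 per unit): all 21 → value 101, running total 446.00
- fossil (148/33 per unit): 11 of 33 → value 11×148/33 = 49.3333, running total 495.33
Total 495.33.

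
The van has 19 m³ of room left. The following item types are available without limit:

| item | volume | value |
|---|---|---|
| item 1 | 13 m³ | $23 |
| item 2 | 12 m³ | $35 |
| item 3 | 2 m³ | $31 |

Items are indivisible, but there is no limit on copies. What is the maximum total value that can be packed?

$279

Best value-per-unit is item 3 at 31/2, and filling with it alone uses volume 9×2=18. No mix of the others beats 9×31 = 279.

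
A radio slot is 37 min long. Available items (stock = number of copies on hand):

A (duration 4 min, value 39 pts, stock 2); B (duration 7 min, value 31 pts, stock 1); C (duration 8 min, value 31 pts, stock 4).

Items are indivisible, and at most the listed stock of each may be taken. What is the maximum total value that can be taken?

171 pts

Top feasible selections:
- 2×A + 1×B + 2×C: duration 31, value 171
- 2×A + 3×C: duration 32, value 171
- 1×A + 1×B + 3×C: duration 35, value 163
- 1×A + 4×C: duration 36, value 163
Best: 171 pts.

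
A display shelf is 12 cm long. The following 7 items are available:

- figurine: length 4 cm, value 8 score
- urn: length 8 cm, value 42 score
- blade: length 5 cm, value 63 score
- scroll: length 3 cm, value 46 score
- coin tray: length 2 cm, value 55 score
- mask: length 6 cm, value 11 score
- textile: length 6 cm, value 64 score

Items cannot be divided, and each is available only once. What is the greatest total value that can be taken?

165 score

Check high-value combinations within 12 cm:
- scroll+coin tray+textile: length 3+2+6=11, value 46+55+64=165
- blade+scroll+coin tray: length 5+3+2=10, value 63+46+55=164
- blade+textile: length 5+6=11, value 63+64=127
- figurine+coin tray+textile: length 4+2+6=12, value 8+55+64=127
Best: 165 score.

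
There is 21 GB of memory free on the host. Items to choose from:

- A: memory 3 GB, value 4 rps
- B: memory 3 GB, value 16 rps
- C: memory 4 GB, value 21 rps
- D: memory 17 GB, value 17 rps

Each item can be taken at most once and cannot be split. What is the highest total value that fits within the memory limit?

This is a 0/1 knapsack; check combinations near the capacity.
- A+B+C: memory 3+3+4=10, value 4+16+21=41
- C+D: memory 4+17=21, value 21+17=38
- B+C: memory 3+4=7, value 16+21=37
Best: 41 rps.

41 rps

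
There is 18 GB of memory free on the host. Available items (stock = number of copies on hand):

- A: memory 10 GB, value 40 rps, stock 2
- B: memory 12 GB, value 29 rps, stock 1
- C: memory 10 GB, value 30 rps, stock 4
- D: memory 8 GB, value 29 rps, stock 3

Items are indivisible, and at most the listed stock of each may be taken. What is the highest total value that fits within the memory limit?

Top feasible selections:
- 1×A + 1×D: memory 18, value 69
- 1×C + 1×D: memory 18, value 59
Best: 69 rps.

69 rps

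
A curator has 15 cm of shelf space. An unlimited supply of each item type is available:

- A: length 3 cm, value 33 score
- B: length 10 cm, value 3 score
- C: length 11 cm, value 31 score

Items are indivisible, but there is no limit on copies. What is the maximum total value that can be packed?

Best value-per-unit is A at 33/3, and filling with it alone uses length 5×3=15. No mix of the others beats 5×33 = 165.

165 score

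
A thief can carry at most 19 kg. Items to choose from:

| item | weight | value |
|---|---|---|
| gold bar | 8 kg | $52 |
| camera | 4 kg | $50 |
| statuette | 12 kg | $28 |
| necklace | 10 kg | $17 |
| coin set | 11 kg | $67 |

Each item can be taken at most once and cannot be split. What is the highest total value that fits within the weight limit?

Check high-value combinations within 19 kg:
- gold bar+coin set: weight 8+11=19, value 52+67=119
- camera+coin set: weight 4+11=15, value 50+67=117
- gold bar+camera: weight 8+4=12, value 52+50=102
- camera+statuette: weight 4+12=16, value 50+28=78
- gold bar+necklace: weight 8+10=18, value 52+17=69
Best: $119.

$119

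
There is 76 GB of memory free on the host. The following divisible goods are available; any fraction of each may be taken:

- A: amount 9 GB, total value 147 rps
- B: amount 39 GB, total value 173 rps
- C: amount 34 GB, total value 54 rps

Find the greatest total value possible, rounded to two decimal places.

Take in order of value per unit:
- A (147/9 per unit): all 9 → value 147, running total 147.00
- B (173/39 per unit): all 39 → value 173, running total 320.00
- C (54/34 per unit): 28 of 34 → value 28×54/34 = 44.4706, running total 364.47
Total 364.47.

364.47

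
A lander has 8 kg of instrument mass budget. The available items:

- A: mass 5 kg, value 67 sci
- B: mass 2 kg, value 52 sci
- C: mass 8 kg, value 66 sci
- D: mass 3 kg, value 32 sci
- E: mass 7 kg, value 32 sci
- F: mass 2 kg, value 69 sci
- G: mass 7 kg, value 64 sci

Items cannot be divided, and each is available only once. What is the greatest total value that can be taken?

153 sci

Check high-value combinations within 8 kg:
- B+D+F: mass 2+3+2=7, value 52+32+69=153
- A+F: mass 5+2=7, value 67+69=136
- B+F: mass 2+2=4, value 52+69=121
- A+B: mass 5+2=7, value 67+52=119
- D+F: mass 3+2=5, value 32+69=101
Best: 153 sci.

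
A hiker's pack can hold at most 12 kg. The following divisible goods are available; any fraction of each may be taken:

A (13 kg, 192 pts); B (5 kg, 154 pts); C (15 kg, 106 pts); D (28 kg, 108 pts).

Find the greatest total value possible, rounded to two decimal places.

257.38

Take in order of value per unit:
- B (154/5 per unit): all 5 → value 154, running total 154.00
- A (192/13 per unit): 7 of 13 → value 7×192/13 = 103.3846, running total 257.38
Total 257.38.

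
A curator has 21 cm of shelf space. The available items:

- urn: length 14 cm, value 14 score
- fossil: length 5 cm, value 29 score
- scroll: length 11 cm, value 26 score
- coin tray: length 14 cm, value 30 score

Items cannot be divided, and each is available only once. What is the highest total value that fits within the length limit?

Check high-value combinations within 21 cm:
- fossil+coin tray: length 5+14=19, value 29+30=59
- fossil+scroll: length 5+11=16, value 29+26=55
- urn+fossil: length 14+5=19, value 14+29=43
- coin tray: length 14, value 30
- fossil: length 5, value 29
Best: 59 score.

59 score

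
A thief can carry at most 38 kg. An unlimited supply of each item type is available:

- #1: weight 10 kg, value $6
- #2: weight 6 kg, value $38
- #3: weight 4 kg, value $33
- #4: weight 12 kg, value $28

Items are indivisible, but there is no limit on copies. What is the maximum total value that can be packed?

Best value-per-unit is #3 at 33/4; filling with it alone gives 9×33 = 297.
Optimal mix: 1×#2 + 8×#3 → weight 38, value 302.

$302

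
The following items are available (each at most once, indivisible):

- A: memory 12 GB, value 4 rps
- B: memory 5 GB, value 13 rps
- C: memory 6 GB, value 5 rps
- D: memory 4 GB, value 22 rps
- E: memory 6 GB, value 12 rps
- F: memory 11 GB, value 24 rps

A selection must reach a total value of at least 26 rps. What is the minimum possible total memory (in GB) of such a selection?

Subsets with value ≥ 26, sorted by total memory:
- B+D: memory 9, value 35
- D+E: memory 10, value 34
- C+D: memory 10, value 27
Minimum memory: 9 GB.

9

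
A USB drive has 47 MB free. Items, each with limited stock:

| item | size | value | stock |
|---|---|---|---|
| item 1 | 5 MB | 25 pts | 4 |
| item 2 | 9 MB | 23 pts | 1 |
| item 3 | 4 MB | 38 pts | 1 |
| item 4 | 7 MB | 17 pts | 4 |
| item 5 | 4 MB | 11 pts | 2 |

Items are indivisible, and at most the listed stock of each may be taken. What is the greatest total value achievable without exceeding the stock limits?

Best selections within size 47 and stock limits:
- 4×item 1 + 1×item 2 + 1×item 3 + 2×item 4: size 47, value 195
- 4×item 1 + 1×item 3 + 2×item 4 + 2×item 5: size 46, value 194
- 4×item 1 + 1×item 2 + 1×item 3 + 1×item 4 + 1×item 5: size 44, value 189
Best: 195 pts.

195 pts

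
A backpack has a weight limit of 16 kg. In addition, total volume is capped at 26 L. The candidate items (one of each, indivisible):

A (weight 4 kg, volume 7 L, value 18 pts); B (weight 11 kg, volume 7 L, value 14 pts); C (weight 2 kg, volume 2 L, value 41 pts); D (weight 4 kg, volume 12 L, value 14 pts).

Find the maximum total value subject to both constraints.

Feasible sets respecting both limits:
- A+C+D: weight 10, volume 21, value 73
- A+C: weight 6, volume 9, value 59
- B+C: weight 13, volume 9, value 55
- C+D: weight 6, volume 14, value 55
Best: 73 pts.

73 pts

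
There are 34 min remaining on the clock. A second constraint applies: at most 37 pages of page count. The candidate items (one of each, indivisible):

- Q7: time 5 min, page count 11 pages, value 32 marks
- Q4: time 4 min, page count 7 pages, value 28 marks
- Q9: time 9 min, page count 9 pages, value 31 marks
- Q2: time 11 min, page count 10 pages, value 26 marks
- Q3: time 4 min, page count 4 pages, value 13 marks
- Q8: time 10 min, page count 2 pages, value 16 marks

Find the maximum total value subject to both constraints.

Feasible sets respecting both limits:
- Q7+Q4+Q9+Q3+Q8: time 32, page count 33, value 120
- Q7+Q4+Q9+Q2: time 29, page count 37, value 117
- Q7+Q4+Q2+Q3+Q8: time 34, page count 34, value 115
- Q7+Q4+Q9+Q8: time 28, page count 29, value 107
Best: 120 marks.

120 marks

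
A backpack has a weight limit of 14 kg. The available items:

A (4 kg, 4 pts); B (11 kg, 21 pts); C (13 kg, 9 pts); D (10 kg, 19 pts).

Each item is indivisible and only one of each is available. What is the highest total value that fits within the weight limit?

Check high-value combinations within 14 kg:
- A+D: weight 4+10=14, value 4+19=23
- B: weight 11, value 21
- D: weight 10, value 19
Best: 23 pts.

23 pts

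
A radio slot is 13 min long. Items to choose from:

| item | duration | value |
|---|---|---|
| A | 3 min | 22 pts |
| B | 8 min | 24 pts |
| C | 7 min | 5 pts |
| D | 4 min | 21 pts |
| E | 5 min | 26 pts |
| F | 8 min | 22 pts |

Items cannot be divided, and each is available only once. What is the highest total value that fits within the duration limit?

This is a 0/1 knapsack; check combinations near the capacity.
- A+D+E: duration 3+4+5=12, value 22+21+26=69
- B+E: duration 8+5=13, value 24+26=50
- A+E: duration 3+5=8, value 22+26=48
- E+F: duration 5+8=13, value 26+22=48
Best: 69 pts.

69 pts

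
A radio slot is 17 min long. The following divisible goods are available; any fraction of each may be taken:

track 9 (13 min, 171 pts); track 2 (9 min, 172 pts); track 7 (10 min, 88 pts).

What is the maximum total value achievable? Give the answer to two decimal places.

Take in order of value per unit:
- track 2 (172/9 per unit): all 9 → value 172, running total 172.00
- track 9 (171/13 per unit): 8 of 13 → value 8×171/13 = 105.2308, running total 277.23
Total 277.23.

277.23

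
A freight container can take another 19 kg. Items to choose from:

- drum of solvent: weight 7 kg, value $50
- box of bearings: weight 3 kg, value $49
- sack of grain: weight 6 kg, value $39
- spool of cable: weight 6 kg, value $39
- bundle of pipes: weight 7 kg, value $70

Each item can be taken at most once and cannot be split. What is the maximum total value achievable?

Check high-value combinations within 19 kg:
- drum of solvent+box of bearings+bundle of pipes: weight 7+3+7=17, value 50+49+70=169
- box of bearings+sack of grain+bundle of pipes: weight 3+6+7=16, value 49+39+70=158
- box of bearings+spool of cable+bundle of pipes: weight 3+6+7=16, value 49+39+70=158
- sack of grain+spool of cable+bundle of pipes: weight 6+6+7=19, value 39+39+70=148
- drum of solvent+box of bearings+sack of grain: weight 7+3+6=16, value 50+49+39=138
Best: $169.

$169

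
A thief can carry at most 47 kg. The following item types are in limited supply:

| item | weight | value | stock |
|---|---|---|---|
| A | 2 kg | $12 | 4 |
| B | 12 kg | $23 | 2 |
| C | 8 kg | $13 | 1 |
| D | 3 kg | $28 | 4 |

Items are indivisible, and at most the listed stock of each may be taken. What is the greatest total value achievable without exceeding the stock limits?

Best selections within weight 47 and stock limits:
- 4×A + 2×B + 4×D: weight 44, value 206
- 4×A + 1×B + 1×C + 4×D: weight 40, value 196
- 3×A + 2×B + 4×D: weight 42, value 194
- 3×A + 1×B + 1×C + 4×D: weight 38, value 184
Best: $206.

$206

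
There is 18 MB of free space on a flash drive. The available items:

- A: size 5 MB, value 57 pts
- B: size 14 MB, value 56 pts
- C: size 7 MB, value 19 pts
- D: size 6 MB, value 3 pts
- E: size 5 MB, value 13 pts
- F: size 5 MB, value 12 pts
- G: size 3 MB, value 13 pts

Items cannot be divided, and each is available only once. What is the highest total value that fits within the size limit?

95 pts

Check high-value combinations within 18 MB:
- A+E+F+G: size 5+5+5+3=18, value 57+13+12+13=95
- A+C+G: size 5+7+3=15, value 57+19+13=89
- A+C+E: size 5+7+5=17, value 57+19+13=89
- A+C+F: size 5+7+5=17, value 57+19+12=88
- A+E+G: size 5+5+3=13, value 57+13+13=83
Best: 95 pts.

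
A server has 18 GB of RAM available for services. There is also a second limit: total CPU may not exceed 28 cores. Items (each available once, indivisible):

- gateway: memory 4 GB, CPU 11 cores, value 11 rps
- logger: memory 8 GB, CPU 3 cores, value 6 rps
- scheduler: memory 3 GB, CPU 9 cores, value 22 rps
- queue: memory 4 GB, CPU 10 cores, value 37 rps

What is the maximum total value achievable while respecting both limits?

65 rps

Feasible sets respecting both limits:
- logger+scheduler+queue: memory 15, CPU 22, value 65
- scheduler+queue: memory 7, CPU 19, value 59
- gateway+logger+queue: memory 16, CPU 24, value 54
Best: 65 rps.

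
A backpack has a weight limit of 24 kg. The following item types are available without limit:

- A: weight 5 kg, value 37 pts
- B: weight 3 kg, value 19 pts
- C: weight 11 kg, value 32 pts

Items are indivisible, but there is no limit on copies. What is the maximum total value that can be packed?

168 pts

Best value-per-unit is A at 37/5; filling with it alone gives 4×37 = 148.
Optimal mix: 3×A + 3×B → weight 24, value 168.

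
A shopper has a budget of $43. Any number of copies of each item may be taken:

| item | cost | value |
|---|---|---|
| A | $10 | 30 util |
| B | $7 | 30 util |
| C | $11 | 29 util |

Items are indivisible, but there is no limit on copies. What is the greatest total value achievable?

Best value-per-unit is B at 30/7, and filling with it alone uses cost 6×7=42. No mix of the others beats 6×30 = 180.

180 util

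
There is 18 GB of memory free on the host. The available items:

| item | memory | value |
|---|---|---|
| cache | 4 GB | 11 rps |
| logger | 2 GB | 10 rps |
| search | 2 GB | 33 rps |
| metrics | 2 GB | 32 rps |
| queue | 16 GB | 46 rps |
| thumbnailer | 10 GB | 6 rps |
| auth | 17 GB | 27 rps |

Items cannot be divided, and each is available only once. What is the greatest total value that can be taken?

Check high-value combinations within 18 GB:
- cache+logger+search+metrics: memory 4+2+2+2=10, value 11+10+33+32=86
- cache+search+metrics+thumbnailer: memory 4+2+2+10=18, value 11+33+32+6=82
- logger+search+metrics+thumbnailer: memory 2+2+2+10=16, value 10+33+32+6=81
Best: 86 rps.

86 rps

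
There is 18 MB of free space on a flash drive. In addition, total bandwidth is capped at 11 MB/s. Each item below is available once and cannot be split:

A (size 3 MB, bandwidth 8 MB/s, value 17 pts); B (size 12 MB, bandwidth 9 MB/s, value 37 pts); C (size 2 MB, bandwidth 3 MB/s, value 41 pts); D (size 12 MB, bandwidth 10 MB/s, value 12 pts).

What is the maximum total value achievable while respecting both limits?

58 pts

Feasible sets respecting both limits:
- A+C: size 5, bandwidth 11, value 58
- C: size 2, bandwidth 3, value 41
- B: size 12, bandwidth 9, value 37
Best: 58 pts.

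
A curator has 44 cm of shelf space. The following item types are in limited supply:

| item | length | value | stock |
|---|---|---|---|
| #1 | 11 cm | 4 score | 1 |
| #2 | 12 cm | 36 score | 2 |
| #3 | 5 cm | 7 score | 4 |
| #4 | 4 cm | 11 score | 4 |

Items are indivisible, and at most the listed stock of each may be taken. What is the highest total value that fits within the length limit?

116 score

Top feasible selections:
- 2×#2 + 4×#4: length 40, value 116
- 2×#2 + 1×#3 + 3×#4: length 41, value 112
- 2×#2 + 2×#3 + 2×#4: length 42, value 108
- 2×#2 + 3×#4: length 36, value 105
Best: 116 score.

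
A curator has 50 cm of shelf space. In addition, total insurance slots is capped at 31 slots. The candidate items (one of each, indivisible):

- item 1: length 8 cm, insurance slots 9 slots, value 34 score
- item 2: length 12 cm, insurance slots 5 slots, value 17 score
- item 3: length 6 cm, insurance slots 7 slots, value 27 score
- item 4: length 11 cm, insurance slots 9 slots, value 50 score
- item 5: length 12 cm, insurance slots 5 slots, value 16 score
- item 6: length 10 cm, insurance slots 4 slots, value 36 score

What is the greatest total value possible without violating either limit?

147 score

Feasible sets respecting both limits:
- item 1+item 3+item 4+item 6: length 35, insurance slots 29, value 147
- item 1+item 2+item 4+item 6: length 41, insurance slots 27, value 137
- item 1+item 4+item 5+item 6: length 41, insurance slots 27, value 136
Best: 147 score.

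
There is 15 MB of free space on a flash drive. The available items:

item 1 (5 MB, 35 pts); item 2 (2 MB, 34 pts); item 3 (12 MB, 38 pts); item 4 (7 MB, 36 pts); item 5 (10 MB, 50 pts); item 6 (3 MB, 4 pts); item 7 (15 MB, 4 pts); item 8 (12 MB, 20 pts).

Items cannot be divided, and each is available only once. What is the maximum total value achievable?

105 pts

Check high-value combinations within 15 MB:
- item 1+item 2+item 4: size 5+2+7=14, value 35+34+36=105
- item 2+item 5+item 6: size 2+10+3=15, value 34+50+4=88
- item 1+item 5: size 5+10=15, value 35+50=85
Best: 105 pts.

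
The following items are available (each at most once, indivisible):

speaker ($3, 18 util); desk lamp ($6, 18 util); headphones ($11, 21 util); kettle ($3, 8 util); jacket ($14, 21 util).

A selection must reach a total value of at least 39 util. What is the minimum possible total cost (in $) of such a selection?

12

Subsets with value ≥ 39, sorted by total cost:
- speaker+desk lamp+kettle: cost 12, value 44
- speaker+headphones: cost 14, value 39
Minimum cost: 12 $.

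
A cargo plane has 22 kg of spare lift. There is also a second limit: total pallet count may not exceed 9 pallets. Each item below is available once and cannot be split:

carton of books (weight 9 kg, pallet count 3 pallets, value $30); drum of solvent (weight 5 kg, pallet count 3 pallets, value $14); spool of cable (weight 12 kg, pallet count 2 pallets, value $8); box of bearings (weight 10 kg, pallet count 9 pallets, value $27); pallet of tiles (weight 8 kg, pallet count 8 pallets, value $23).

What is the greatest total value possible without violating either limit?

$44

Feasible sets respecting both limits:
- carton of books+drum of solvent: weight 14, pallet count 6, value 44
- carton of books+spool of cable: weight 21, pallet count 5, value 38
- carton of books: weight 9, pallet count 3, value 30
- box of bearings: weight 10, pallet count 9, value 27
Best: $44.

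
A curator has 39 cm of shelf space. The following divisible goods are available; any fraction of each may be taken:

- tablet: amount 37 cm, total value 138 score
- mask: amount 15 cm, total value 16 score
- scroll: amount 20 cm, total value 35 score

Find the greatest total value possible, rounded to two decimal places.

Take in order of value per unit:
- tablet (138/37 per unit): all 37 → value 138, running total 138.00
- scroll (35/20 per unit): 2 of 20 → value 2×35/20 = 3.5000, running total 141.50
Total 141.50.

141.50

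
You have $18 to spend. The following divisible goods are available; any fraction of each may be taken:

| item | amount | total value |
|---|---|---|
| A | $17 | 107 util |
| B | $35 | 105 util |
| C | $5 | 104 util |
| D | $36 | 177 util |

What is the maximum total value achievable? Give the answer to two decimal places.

185.82

Take in order of value per unit:
- C (104/5 per unit): all 5 → value 104, running total 104.00
- A (107/17 per unit): 13 of 17 → value 13×107/17 = 81.8235, running total 185.82
Total 185.82.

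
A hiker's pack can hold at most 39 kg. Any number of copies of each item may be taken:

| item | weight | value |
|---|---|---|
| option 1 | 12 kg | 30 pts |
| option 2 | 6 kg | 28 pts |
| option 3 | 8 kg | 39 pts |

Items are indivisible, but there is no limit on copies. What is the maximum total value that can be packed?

184 pts

Best value-per-unit is option 3 at 39/8; filling with it alone gives 4×39 = 156.
Optimal mix: 1×option 2 + 4×option 3 → weight 38, value 184.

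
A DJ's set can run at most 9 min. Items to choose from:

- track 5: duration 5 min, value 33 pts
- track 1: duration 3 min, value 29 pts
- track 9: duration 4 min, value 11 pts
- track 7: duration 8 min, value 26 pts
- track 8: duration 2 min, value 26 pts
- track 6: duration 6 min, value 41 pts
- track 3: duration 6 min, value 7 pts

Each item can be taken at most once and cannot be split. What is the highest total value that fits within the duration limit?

Check high-value combinations within 9 min:
- track 1+track 6: duration 3+6=9, value 29+41=70
- track 8+track 6: duration 2+6=8, value 26+41=67
- track 1+track 9+track 8: duration 3+4+2=9, value 29+11+26=66
Best: 70 pts.

70 pts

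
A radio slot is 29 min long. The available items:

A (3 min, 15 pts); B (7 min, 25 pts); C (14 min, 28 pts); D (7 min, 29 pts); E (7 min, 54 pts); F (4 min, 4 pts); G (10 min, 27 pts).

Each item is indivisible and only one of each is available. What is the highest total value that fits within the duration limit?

127 pts

Check high-value combinations within 29 min:
- A+B+D+E+F: duration 3+7+7+7+4=28, value 15+25+29+54+4=127
- A+D+E+G: duration 3+7+7+10=27, value 15+29+54+27=125
- A+B+D+E: duration 3+7+7+7=24, value 15+25+29+54=123
Best: 127 pts.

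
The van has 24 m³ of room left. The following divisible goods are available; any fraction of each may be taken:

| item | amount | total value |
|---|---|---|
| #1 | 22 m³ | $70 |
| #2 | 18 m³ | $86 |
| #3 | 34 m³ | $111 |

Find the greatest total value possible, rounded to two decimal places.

Take in order of value per unit:
- #2 (86/18 per unit): all 18 → value 86, running total 86.00
- #3 (111/34 per unit): 6 of 34 → value 6×111/34 = 19.5882, running total 105.59
Total 105.59.

105.59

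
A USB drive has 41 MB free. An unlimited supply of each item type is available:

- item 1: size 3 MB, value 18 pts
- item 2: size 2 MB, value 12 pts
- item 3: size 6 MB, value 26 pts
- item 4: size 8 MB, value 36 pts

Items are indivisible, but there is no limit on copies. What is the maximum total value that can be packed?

Best value-per-unit is item 1 at 18/3; filling with it alone gives 13×18 = 234.
Optimal mix: 13×item 1 + 1×item 2 → size 41, value 246.

246 pts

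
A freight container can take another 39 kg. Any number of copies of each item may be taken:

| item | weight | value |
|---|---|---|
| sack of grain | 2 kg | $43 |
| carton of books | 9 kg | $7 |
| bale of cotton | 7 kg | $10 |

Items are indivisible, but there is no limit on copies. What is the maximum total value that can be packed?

Best value-per-unit is sack of grain at 43/2, and filling with it alone uses weight 19×2=38. No mix of the others beats 19×43 = 817.

$817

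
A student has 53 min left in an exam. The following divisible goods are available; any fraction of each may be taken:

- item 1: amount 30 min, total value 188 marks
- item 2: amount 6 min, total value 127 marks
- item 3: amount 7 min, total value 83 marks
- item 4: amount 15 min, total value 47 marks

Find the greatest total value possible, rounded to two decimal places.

Take in order of value per unit:
- item 2 (127/6 per unit): all 6 → value 127, running total 127.00
- item 3 (83/7 per unit): all 7 → value 83, running total 210.00
- item 1 (188/30 per unit): all 30 → value 188, running total 398.00
- item 4 (47/15 per unit): 10 of 15 → value 10×47/15 = 31.3333, running total 429.33
Total 429.33.

429.33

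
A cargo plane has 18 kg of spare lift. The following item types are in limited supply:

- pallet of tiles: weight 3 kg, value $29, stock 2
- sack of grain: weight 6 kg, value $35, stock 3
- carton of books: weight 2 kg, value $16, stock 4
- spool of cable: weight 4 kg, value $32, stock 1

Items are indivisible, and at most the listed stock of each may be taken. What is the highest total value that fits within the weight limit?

$154

Best selections within weight 18 and stock limits:
- 2×pallet of tiles + 4×carton of books + 1×spool of cable: weight 18, value 154
- 2×pallet of tiles + 1×sack of grain + 1×carton of books + 1×spool of cable: weight 18, value 141
- 2×pallet of tiles + 1×sack of grain + 3×carton of books: weight 18, value 141
Best: $154.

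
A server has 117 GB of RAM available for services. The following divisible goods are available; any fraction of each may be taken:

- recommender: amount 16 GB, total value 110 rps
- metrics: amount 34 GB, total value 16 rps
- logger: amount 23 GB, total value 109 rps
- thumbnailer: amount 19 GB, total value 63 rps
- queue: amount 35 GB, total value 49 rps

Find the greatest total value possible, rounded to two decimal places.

Take in order of value per unit:
- recommender (110/16 per unit): all 16 → value 110, running total 110.00
- logger (109/23 per unit): all 23 → value 109, running total 219.00
- thumbnailer (63/19 per unit): all 19 → value 63, running total 282.00
- queue (49/35 per unit): all 35 → value 49, running total 331.00
- metrics (16/34 per unit): 24 of 34 → value 24×16/34 = 11.2941, running total 342.29
Total 342.29.

342.29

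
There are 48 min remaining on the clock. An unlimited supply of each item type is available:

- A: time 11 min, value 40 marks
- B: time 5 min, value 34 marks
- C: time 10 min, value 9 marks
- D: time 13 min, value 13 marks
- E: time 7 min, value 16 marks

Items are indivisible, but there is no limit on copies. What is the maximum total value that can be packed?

306 marks

Best value-per-unit is B at 34/5, and filling with it alone uses time 9×5=45. No mix of the others beats 9×34 = 306.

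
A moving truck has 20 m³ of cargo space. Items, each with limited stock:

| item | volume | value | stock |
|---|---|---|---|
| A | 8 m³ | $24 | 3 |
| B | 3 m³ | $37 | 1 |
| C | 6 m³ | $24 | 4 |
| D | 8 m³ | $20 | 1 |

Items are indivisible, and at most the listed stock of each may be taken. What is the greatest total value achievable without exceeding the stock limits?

$85

Top feasible selections:
- 1×B + 2×C: volume 15, value 85
- 1×A + 1×B + 1×C: volume 17, value 85
- 2×A + 1×B: volume 19, value 85
Best: $85.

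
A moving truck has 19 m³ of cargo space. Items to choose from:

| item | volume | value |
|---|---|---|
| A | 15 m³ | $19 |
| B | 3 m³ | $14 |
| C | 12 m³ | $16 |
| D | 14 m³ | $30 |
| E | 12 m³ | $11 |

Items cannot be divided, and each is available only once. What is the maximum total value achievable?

Check high-value combinations within 19 m³:
- B+D: volume 3+14=17, value 14+30=44
- A+B: volume 15+3=18, value 19+14=33
- D: volume 14, value 30
- B+C: volume 3+12=15, value 14+16=30
- B+E: volume 3+12=15, value 14+11=25
Best: $44.

$44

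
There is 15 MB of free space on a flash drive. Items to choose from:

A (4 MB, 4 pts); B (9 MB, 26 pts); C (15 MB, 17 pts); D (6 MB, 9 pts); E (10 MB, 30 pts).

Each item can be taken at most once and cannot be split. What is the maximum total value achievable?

35 pts

Check high-value combinations within 15 MB:
- B+D: size 9+6=15, value 26+9=35
- A+E: size 4+10=14, value 4+30=34
- E: size 10, value 30
- A+B: size 4+9=13, value 4+26=30
Best: 35 pts.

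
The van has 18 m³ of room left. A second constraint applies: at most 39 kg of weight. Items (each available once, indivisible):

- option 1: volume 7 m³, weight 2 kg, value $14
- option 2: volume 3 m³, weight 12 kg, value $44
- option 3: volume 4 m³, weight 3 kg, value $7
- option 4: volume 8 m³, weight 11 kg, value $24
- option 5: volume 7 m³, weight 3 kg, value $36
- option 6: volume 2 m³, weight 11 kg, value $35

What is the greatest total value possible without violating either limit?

$122

Feasible sets respecting both limits:
- option 2+option 3+option 5+option 6: volume 16, weight 29, value 122
- option 2+option 5+option 6: volume 12, weight 26, value 115
- option 2+option 3+option 4+option 6: volume 17, weight 37, value 110
- option 2+option 4+option 5: volume 18, weight 26, value 104
Best: $122.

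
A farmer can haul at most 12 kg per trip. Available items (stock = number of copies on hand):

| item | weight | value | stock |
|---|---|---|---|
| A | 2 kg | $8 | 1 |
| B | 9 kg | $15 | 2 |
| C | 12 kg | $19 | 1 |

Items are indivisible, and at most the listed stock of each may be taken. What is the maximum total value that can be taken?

$23

Top feasible selections:
- 1×A + 1×B: weight 11, value 23
- 1×C: weight 12, value 19
- 1×B: weight 9, value 15
- 1×A: weight 2, value 8
Best: $23.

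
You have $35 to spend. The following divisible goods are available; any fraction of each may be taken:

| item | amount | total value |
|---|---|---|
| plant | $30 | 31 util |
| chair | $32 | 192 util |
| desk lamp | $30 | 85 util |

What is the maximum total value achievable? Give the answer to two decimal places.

Take in order of value per unit:
- chair (192/32 per unit): all 32 → value 192, running total 192.00
- desk lamp (85/30 per unit): 3 of 30 → value 3×85/30 = 8.5000, running total 200.50
Total 200.50.

200.50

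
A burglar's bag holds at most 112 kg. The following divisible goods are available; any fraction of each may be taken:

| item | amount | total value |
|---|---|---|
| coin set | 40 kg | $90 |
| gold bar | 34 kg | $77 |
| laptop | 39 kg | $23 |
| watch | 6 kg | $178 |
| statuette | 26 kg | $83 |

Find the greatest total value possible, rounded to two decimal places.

431.54

Take in order of value per unit:
- watch (178/6 per unit): all 6 → value 178, running total 178.00
- statuette (83/26 per unit): all 26 → value 83, running total 261.00
- gold bar (77/34 per unit): all 34 → value 77, running total 338.00
- coin set (90/40 per unit): all 40 → value 90, running total 428.00
- laptop (23/39 per unit): 6 of 39 → value 6×23/39 = 3.5385, running total 431.54
Total 431.54.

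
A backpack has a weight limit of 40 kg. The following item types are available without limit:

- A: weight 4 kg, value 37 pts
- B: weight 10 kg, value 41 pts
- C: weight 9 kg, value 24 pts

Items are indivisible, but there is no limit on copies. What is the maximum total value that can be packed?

370 pts

Best value-per-unit is A at 37/4, and filling with it alone uses weight 10×4=40. No mix of the others beats 10×37 = 370.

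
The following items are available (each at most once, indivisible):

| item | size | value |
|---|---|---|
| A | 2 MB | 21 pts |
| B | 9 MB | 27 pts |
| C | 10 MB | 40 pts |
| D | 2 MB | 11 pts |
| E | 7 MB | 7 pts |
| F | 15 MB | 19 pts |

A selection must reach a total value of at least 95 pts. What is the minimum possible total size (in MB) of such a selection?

23

Subsets with value ≥ 95, sorted by total size:
- A+B+C+D: size 23, value 99
- A+B+C+E: size 28, value 95
- A+B+C+D+E: size 30, value 106
Minimum size: 23 MB.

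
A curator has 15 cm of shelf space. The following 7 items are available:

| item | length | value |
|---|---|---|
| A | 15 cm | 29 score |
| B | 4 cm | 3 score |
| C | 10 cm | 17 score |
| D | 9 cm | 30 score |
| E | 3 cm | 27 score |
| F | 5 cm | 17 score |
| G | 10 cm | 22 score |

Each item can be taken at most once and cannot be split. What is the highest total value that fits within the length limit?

57 score

This is a 0/1 knapsack; check combinations near the capacity.
- D+E: length 9+3=12, value 30+27=57
- E+G: length 3+10=13, value 27+22=49
- B+E+F: length 4+3+5=12, value 3+27+17=47
- D+F: length 9+5=14, value 30+17=47
- E+F: length 3+5=8, value 27+17=44
Best: 57 score.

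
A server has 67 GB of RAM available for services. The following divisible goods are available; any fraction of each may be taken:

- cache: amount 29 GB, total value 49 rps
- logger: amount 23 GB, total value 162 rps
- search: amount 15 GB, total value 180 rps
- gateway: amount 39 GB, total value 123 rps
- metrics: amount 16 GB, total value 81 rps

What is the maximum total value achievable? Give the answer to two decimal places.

Take in order of value per unit:
- search (180/15 per unit): all 15 → value 180, running total 180.00
- logger (162/23 per unit): all 23 → value 162, running total 342.00
- metrics (81/16 per unit): all 16 → value 81, running total 423.00
- gateway (123/39 per unit): 13 of 39 → value 13×123/39 = 41.0000, running total 464.00
Total 464.00.

464.00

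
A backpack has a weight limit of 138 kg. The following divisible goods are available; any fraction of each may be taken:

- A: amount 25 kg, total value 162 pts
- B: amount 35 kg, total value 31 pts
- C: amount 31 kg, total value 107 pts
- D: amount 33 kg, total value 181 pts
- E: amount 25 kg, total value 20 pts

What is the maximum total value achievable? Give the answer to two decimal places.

492.20

Take in order of value per unit:
- A (162/25 per unit): all 25 → value 162, running total 162.00
- D (181/33 per unit): all 33 → value 181, running total 343.00
- C (107/31 per unit): all 31 → value 107, running total 450.00
- B (31/35 per unit): all 35 → value 31, running total 481.00
- E (20/25 per unit): 14 of 25 → value 14×20/25 = 11.2000, running total 492.20
Total 492.20.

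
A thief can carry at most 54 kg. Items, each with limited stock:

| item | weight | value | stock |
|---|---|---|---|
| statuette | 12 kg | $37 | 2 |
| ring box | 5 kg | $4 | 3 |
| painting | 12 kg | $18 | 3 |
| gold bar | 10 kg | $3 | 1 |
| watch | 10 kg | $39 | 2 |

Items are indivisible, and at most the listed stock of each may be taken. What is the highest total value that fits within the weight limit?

Best selections within weight 54 and stock limits:
- 2×statuette + 2×ring box + 2×watch: weight 54, value 160
- 2×statuette + 1×ring box + 2×watch: weight 49, value 156
- 2×statuette + 1×gold bar + 2×watch: weight 54, value 155
Best: $160.

$160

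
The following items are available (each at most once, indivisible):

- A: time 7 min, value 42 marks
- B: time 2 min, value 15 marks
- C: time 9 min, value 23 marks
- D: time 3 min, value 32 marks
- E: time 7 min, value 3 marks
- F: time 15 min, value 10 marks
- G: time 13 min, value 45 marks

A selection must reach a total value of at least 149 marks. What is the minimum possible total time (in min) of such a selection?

Subsets with value ≥ 149, sorted by total time:
- A+B+C+D+G: time 34, value 157
- A+B+C+D+E+G: time 41, value 160
- A+C+D+F+G: time 47, value 152
Minimum time: 34 min.

34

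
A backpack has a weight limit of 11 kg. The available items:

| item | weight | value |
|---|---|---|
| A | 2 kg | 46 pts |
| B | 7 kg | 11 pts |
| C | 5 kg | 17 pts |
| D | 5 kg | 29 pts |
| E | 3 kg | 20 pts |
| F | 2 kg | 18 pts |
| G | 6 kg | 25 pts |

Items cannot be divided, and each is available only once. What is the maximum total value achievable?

95 pts

Check high-value combinations within 11 kg:
- A+D+E: weight 2+5+3=10, value 46+29+20=95
- A+D+F: weight 2+5+2=9, value 46+29+18=93
- A+E+G: weight 2+3+6=11, value 46+20+25=91
Best: 95 pts.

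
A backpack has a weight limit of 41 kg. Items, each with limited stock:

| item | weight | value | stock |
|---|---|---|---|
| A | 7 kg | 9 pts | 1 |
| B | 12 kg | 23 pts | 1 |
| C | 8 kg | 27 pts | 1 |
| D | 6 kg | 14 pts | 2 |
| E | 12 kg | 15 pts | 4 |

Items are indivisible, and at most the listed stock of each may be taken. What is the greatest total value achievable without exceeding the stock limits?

87 pts

Best selections within weight 41 and stock limits:
- 1×A + 1×B + 1×C + 2×D: weight 39, value 87
- 1×B + 1×C + 1×D + 1×E: weight 38, value 79
- 1×A + 1×C + 2×D + 1×E: weight 39, value 79
- 1×B + 1×C + 2×D: weight 32, value 78
Best: 87 pts.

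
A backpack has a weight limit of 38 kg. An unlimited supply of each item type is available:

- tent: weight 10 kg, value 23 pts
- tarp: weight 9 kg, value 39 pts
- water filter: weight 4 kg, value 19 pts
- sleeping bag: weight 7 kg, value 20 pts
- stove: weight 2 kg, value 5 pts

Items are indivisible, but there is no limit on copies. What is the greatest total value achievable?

Best value-per-unit is water filter at 19/4; filling with it alone gives 9×19 = 171.
Optimal mix: 9×water filter + 1×stove → weight 38, value 176.

176 pts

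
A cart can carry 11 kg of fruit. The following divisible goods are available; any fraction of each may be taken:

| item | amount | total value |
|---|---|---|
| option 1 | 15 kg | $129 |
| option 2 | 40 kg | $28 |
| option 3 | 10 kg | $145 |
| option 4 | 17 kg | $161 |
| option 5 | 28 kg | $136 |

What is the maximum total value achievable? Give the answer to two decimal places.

Take in order of value per unit:
- option 3 (145/10 per unit): all 10 → value 145, running total 145.00
- option 4 (161/17 per unit): 1 of 17 → value 1×161/17 = 9.4706, running total 154.47
Total 154.47.

154.47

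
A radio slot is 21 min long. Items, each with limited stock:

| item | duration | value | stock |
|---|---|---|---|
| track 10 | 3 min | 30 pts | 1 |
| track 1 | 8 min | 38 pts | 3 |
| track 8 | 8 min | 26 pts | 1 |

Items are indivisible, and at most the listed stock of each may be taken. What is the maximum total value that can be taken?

Top feasible selections:
- 1×track 10 + 2×track 1: duration 19, value 106
- 1×track 10 + 1×track 1 + 1×track 8: duration 19, value 94
Best: 106 pts.

106 pts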